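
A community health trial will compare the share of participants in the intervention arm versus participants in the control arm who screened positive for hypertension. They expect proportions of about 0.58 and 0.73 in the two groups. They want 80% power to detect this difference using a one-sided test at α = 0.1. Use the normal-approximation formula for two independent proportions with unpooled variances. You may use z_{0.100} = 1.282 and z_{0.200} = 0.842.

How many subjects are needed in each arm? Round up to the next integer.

n = (z_α + z_β)² · [p₁(1−p₁) + p₂(1−p₂)] / (p₁ − p₂)²
  = (1.282 + 0.842)² · (0.58·0.42 + 0.73·0.27) / (-0.15)²
  = (2.124)² · (0.2436 + 0.1971) / 0.0225
  = 4.5114 · 0.4407 / 0.0225
  = 88.36
Round up → n = 89 per group.

n = 89 per group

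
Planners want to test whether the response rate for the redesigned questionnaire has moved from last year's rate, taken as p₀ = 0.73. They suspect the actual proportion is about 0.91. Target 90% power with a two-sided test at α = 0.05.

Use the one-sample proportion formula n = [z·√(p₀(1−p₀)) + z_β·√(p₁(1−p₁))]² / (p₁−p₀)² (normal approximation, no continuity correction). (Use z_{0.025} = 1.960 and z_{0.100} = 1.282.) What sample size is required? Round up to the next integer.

n = [z_{α/2}·√(p₀q₀) + z_β·√(p₁q₁)]² / (p₁ − p₀)²
  = [1.960·√(0.73·0.27) + 1.282·√(0.91·0.09)]² / (0.18)²
  = [1.960·0.4440 + 1.282·0.2862]² / 0.0324
  = [1.2370]² / 0.0324
  = 47.23
Round up → n = 48.

n = 48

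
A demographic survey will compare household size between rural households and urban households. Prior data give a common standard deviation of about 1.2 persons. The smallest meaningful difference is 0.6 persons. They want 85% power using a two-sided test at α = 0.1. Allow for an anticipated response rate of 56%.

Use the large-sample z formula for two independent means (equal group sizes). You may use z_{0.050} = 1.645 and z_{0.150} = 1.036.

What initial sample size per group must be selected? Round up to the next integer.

n = (z_{α/2} + z_β)² · (σ₁² + σ₂²) / δ²
  = (1.645 + 1.036)² · (2·1.2² = 2.88) / 0.6²
  = 7.1878 · 2.88 / 0.36
  = 57.50
Adjust for 56% response: 57.50 / 0.56 = 102.68.
Round up → n = 103 per group.

n = 103 per group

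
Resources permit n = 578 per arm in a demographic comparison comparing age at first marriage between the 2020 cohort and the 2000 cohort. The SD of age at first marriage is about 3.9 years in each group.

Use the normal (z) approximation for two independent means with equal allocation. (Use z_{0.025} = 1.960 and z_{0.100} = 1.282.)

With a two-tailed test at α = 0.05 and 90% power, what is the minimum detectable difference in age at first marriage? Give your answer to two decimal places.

Minimum detectable difference ≈ 0.74 years

δ = (z_{α/2} + z_β) · √((σ₁²+σ₂²)/n)
  = (1.960 + 1.282) · √(30.42/578)
  = 3.242 · √0.05263
  = 3.242 · 0.2294
  = 0.7438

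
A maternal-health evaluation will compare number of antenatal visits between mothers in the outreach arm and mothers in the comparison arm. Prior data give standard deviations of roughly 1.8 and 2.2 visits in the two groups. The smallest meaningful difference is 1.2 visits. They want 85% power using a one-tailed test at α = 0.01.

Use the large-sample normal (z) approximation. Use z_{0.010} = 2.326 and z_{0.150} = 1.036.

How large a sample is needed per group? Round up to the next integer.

n = 64 per group

n = (z_α + z_β)² · (σ₁² + σ₂²) / δ²
  = (2.326 + 1.036)² · (1.8² + 2.2² = 8.08) / 1.2²
  = 11.3030 · 8.08 / 1.44
  = 63.42
Round up → n = 64 per group.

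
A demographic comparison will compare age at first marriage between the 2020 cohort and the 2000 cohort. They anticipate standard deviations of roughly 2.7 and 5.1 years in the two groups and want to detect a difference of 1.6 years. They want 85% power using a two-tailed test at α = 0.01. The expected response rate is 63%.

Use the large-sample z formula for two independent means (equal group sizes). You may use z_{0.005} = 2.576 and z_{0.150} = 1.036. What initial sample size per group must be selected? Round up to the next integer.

n = 270 per group

n = (z_{α/2} + z_β)² · (σ₁² + σ₂²) / δ²
  = (2.576 + 1.036)² · (2.7² + 5.1² = 33.3) / 1.6²
  = 13.0465 · 33.3 / 2.56
  = 169.71
Adjust for 63% response: 169.71 / 0.63 = 269.38.
Round up → n = 270 per group.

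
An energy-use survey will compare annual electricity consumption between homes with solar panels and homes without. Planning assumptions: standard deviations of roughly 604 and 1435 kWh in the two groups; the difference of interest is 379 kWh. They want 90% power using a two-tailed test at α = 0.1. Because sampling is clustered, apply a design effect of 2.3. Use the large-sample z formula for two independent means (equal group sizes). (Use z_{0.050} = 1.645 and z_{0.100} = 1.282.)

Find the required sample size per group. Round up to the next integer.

n = 333 per group

n = (z_{α/2} + z_β)² · (σ₁² + σ₂²) / δ²
  = (1.645 + 1.282)² · (604² + 1435² = 2424041) / 379²
  = 8.5673 · 2424041 / 143641
  = 144.58
Design effect: 2.3 × 144.58 = 332.53.
Round up → n = 333 per group.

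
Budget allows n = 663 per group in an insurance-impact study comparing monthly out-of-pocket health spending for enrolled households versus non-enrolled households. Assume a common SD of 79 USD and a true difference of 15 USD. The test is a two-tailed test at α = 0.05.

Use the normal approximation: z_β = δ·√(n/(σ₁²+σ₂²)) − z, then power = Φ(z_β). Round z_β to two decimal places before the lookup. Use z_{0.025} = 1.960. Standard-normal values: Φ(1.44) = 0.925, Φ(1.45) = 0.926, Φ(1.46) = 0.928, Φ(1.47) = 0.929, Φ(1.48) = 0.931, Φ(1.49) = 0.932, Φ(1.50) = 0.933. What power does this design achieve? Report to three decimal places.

Power ≈ 0.933

z_β = δ·√(n/(σ₁²+σ₂²)) − z_{α/2}
    = 15 · √(663/12482) − 1.960
    = 15 · 0.23047 − 1.960
    = 3.4571 − 1.960 = 1.4971 → 1.50
Power = Φ(1.50) = 0.933.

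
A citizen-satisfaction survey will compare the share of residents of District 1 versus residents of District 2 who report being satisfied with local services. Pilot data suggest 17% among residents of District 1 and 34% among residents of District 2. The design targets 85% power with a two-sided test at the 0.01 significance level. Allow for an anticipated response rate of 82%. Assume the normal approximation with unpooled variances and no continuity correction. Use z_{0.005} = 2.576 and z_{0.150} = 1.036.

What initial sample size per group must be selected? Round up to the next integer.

n = 202 per group

n = (z_{α/2} + z_β)² · [p₁(1−p₁) + p₂(1−p₂)] / (p₁ − p₂)²
  = (2.576 + 1.036)² · (0.17·0.83 + 0.34·0.66) / (-0.17)²
  = (3.612)² · (0.1411 + 0.2244) / 0.0289
  = 13.0465 · 0.3655 / 0.0289
  = 165.00
Adjust for 82% response: 165.00 / 0.82 = 201.22.
Round up → n = 202 per group.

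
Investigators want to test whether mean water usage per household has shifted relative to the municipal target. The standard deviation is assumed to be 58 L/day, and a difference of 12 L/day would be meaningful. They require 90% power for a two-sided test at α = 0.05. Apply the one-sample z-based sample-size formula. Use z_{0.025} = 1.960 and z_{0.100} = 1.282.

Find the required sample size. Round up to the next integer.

n = (z_{α/2} + z_β)² · σ² / δ²
  = (1.960 + 1.282)² · 58² / 12²
  = 10.5106 · 3364 / 144
  = 245.54
Round up → n = 246.

n = 246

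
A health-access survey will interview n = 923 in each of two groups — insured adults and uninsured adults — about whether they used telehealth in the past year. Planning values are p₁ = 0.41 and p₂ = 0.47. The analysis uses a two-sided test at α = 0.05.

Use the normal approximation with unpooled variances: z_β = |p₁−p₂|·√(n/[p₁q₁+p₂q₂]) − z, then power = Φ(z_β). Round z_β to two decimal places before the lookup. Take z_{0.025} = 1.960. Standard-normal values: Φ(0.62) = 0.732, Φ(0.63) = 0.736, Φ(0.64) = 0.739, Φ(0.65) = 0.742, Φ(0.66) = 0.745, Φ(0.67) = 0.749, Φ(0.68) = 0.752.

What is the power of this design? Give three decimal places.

z_β = |p₁−p₂|·√(n/[p₁q₁+p₂q₂]) − z_{α/2}
    = 0.06 · √(923/0.4910) − 1.960
    = 0.06 · 43.3571 − 1.960
    = 2.6014 − 1.960 = 0.6414 → 0.64
Power = Φ(0.64) = 0.739.

Power ≈ 0.739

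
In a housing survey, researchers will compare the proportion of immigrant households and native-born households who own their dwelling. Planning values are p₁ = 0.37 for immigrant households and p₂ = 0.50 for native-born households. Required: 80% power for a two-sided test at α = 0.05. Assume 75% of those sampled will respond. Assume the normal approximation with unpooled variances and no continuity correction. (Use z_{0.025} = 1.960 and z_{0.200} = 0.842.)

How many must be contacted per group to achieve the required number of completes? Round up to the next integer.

n = (z_{α/2} + z_β)² · [p₁(1−p₁) + p₂(1−p₂)] / (p₁ − p₂)²
  = (1.960 + 0.842)² · (0.37·0.63 + 0.50·0.50) / (-0.13)²
  = (2.802)² · (0.2331 + 0.2500) / 0.0169
  = 7.8512 · 0.4831 / 0.0169
  = 224.43
Adjust for 75% response: 224.43 / 0.75 = 299.24.
Round up → n = 300 per group.

n = 300 per group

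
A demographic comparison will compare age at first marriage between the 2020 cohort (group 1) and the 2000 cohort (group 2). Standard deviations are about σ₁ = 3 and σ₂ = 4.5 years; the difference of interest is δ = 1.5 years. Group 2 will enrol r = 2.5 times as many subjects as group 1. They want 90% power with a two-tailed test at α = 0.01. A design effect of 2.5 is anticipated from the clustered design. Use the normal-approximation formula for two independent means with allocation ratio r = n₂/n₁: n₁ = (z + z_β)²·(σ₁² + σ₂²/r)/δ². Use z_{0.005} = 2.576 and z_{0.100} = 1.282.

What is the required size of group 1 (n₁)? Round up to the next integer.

n₁ = (z_{α/2} + z_β)² · (σ₁² + σ₂²/r) / δ²
   = (2.576 + 1.282)² · (3² + 4.5²/2.5) / 1.5²
   = 14.8842 · (9 + 8.1) / 2.25
   = 14.8842 · 17.1 / 2.25
   = 113.12
Design effect: 2.5 × 113.12 = 282.80.
Round up → n₁ = 283; n₂ = r·n₁ = 2.5 × 283 = 708.

n₁ = 283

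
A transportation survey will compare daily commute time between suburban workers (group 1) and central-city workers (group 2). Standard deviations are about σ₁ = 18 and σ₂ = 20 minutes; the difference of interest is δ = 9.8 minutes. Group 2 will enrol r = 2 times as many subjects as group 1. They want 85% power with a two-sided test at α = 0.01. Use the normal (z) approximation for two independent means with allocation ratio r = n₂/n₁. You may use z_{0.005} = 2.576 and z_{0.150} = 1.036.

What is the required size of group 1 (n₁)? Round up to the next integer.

n₁ = (z_{α/2} + z_β)² · (σ₁² + σ₂²/r) / δ²
   = (2.576 + 1.036)² · (18² + 20²/2) / 9.8²
   = 13.0465 · (324 + 200) / 96.04
   = 13.0465 · 524 / 96.04
   = 71.18
Round up → n₁ = 72; n₂ = r·n₁ = 2 × 72 = 144.

n₁ = 72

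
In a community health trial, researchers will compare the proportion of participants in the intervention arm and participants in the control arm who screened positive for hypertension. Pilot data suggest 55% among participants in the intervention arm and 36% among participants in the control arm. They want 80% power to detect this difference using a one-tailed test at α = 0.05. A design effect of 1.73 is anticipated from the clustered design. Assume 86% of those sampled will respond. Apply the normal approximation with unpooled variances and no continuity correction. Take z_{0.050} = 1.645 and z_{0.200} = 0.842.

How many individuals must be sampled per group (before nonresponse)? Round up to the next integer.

n = (z_α + z_β)² · [p₁(1−p₁) + p₂(1−p₂)] / (p₁ − p₂)²
  = (1.645 + 0.842)² · (0.55·0.45 + 0.36·0.64) / (0.19)²
  = (2.487)² · (0.2475 + 0.2304) / 0.0361
  = 6.1852 · 0.4779 / 0.0361
  = 81.88
Design effect: 1.73 × 81.88 = 141.65.
Adjust for 86% response: 141.65 / 0.86 = 164.71.
Round up → n = 165 per group.

n = 165 per group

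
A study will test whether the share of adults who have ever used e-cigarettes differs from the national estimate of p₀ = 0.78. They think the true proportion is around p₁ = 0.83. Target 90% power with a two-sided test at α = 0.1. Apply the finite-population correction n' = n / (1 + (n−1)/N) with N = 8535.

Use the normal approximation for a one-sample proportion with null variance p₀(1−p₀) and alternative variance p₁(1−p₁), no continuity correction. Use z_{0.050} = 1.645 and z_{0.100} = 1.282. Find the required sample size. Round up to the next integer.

n = [z_{α/2}·√(p₀q₀) + z_β·√(p₁q₁)]² / (p₁ − p₀)²
  = [1.645·√(0.78·0.22) + 1.282·√(0.83·0.17)]² / (0.05)²
  = [1.645·0.4142 + 1.282·0.3756]² / 0.0025
  = [1.1630]² / 0.0025
  = 541.02
Finite-population correction (N = 8535): 541.02 / (1 + (541.02 − 1)/8535) = 508.83.
Round up → n = 509.

n = 509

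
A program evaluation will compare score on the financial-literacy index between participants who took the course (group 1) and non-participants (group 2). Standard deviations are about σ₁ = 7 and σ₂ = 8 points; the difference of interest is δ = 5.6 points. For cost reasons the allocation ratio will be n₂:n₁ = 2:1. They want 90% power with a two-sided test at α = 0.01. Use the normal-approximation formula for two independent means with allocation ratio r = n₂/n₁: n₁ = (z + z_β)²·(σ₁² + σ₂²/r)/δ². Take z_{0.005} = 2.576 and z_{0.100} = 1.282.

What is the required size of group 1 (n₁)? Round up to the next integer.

n₁ = 39

n₁ = (z_{α/2} + z_β)² · (σ₁² + σ₂²/r) / δ²
   = (2.576 + 1.282)² · (7² + 8²/2) / 5.6²
   = 14.8842 · (49 + 32) / 31.36
   = 14.8842 · 81 / 31.36
   = 38.44
Round up → n₁ = 39; n₂ = r·n₁ = 2 × 39 = 78.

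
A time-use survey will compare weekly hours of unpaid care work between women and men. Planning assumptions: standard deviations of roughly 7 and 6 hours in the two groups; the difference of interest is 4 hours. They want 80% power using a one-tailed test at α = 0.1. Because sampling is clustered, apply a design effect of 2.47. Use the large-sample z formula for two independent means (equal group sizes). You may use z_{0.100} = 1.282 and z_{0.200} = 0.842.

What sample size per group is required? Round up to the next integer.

n = 60 per group

n = (z_α + z_β)² · (σ₁² + σ₂²) / δ²
  = (1.282 + 0.842)² · (7² + 6² = 85) / 4²
  = 4.5114 · 85 / 16
  = 23.97
Design effect: 2.47 × 23.97 = 59.20.
Round up → n = 60 per group.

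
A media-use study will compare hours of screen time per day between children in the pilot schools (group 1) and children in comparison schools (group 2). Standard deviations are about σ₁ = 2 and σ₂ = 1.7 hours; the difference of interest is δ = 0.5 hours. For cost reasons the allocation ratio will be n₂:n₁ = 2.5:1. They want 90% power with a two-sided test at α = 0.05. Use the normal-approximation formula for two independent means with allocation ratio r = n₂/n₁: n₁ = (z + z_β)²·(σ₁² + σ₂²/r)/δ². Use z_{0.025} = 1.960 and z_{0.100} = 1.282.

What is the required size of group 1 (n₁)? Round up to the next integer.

n₁ = 217

n₁ = (z_{α/2} + z_β)² · (σ₁² + σ₂²/r) / δ²
   = (1.960 + 1.282)² · (2² + 1.7²/2.5) / 0.5²
   = 10.5106 · (4 + 1.156) / 0.25
   = 10.5106 · 5.156 / 0.25
   = 216.77
Round up → n₁ = 217; n₂ = r·n₁ = 2.5 × 217 = 543.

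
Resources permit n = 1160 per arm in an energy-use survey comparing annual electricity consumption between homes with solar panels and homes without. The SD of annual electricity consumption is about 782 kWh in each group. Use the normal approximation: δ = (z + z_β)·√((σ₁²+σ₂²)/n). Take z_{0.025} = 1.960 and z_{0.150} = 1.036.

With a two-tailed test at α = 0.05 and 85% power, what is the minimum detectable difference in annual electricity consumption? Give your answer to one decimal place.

δ = (z_{α/2} + z_β) · √((σ₁²+σ₂²)/n)
  = (1.960 + 1.036) · √(1223048/1160)
  = 2.996 · √1054.4
  = 2.996 · 32.4708
  = 97.2825

Minimum detectable difference ≈ 97.3 kWh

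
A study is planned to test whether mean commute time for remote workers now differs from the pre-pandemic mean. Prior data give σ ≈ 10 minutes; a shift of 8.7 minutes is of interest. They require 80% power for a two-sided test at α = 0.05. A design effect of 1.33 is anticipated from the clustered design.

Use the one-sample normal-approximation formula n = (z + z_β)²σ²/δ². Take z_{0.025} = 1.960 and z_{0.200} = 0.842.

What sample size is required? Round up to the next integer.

n = 14

n = (z_{α/2} + z_β)² · σ² / δ²
  = (1.960 + 0.842)² · 10² / 8.7²
  = 7.8512 · 100 / 75.69
  = 10.37
Design effect: 1.33 × 10.37 = 13.80.
Round up → n = 14.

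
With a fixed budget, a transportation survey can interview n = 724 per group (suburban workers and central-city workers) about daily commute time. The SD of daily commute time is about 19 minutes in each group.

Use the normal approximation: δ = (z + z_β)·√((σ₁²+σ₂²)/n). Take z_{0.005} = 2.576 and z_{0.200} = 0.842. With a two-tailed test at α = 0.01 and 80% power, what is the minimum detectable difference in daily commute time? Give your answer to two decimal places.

δ = (z_{α/2} + z_β) · √((σ₁²+σ₂²)/n)
  = (2.576 + 0.842) · √(722/724)
  = 3.418 · √0.99724
  = 3.418 · 0.9986
  = 3.4133

Minimum detectable difference ≈ 3.41 minutes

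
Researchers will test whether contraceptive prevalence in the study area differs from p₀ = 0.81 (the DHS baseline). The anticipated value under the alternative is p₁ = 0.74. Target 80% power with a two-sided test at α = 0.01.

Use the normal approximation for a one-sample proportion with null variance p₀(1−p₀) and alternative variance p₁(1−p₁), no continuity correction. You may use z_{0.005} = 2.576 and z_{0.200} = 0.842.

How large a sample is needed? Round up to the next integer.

n = [z_{α/2}·√(p₀q₀) + z_β·√(p₁q₁)]² / (p₁ − p₀)²
  = [2.576·√(0.81·0.19) + 0.842·√(0.74·0.26)]² / (-0.07)²
  = [2.576·0.3923 + 0.842·0.4386]² / 0.0049
  = [1.3799]² / 0.0049
  = 388.60
Round up → n = 389.

n = 389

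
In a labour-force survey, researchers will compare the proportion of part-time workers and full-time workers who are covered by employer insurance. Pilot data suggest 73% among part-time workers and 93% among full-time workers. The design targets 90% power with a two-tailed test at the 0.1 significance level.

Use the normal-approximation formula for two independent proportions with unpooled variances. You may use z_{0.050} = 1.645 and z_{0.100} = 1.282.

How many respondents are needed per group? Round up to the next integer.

n = 57 per group

n = (z_{α/2} + z_β)² · [p₁(1−p₁) + p₂(1−p₂)] / (p₁ − p₂)²
  = (1.645 + 1.282)² · (0.73·0.27 + 0.93·0.07) / (-0.20)²
  = (2.927)² · (0.1971 + 0.0651) / 0.0400
  = 8.5673 · 0.2622 / 0.0400
  = 56.16
Round up → n = 57 per group.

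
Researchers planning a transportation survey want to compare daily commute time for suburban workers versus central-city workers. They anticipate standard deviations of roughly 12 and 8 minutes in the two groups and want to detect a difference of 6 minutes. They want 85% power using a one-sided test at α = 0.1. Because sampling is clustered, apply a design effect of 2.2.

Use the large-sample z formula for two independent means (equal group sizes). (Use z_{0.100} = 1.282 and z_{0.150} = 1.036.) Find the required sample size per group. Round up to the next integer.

n = (z_α + z_β)² · (σ₁² + σ₂²) / δ²
  = (1.282 + 1.036)² · (12² + 8² = 208) / 6²
  = 5.3731 · 208 / 36
  = 31.04
Design effect: 2.2 × 31.04 = 68.30.
Round up → n = 69 per group.

n = 69 per group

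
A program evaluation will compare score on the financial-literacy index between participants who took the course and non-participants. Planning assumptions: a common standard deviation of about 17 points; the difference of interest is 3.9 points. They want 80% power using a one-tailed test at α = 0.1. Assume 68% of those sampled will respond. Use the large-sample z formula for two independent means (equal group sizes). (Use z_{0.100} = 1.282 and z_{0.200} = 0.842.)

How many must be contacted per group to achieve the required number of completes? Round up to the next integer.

n = 253 per group

n = (z_α + z_β)² · (σ₁² + σ₂²) / δ²
  = (1.282 + 0.842)² · (2·17² = 578) / 3.9²
  = 4.5114 · 578 / 15.21
  = 171.44
Adjust for 68% response: 171.44 / 0.68 = 252.12.
Round up → n = 253 per group.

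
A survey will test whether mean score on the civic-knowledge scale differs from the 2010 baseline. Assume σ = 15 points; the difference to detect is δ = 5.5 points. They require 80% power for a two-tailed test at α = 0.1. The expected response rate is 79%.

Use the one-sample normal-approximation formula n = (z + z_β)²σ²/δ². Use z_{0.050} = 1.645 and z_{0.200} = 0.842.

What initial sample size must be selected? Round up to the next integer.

n = 59

n = (z_{α/2} + z_β)² · σ² / δ²
  = (1.645 + 0.842)² · 15² / 5.5²
  = 6.1852 · 225 / 30.25
  = 46.01
Adjust for 79% response: 46.01 / 0.79 = 58.23.
Round up → n = 59.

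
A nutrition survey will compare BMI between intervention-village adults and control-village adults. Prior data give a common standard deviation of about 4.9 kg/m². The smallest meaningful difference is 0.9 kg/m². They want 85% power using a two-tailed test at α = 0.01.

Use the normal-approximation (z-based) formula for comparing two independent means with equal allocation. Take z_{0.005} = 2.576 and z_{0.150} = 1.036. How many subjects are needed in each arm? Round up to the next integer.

n = 774 per group

n = (z_{α/2} + z_β)² · (σ₁² + σ₂²) / δ²
  = (2.576 + 1.036)² · (2·4.9² = 48.02) / 0.9²
  = 13.0465 · 48.02 / 0.81
  = 773.45
Round up → n = 774 per group.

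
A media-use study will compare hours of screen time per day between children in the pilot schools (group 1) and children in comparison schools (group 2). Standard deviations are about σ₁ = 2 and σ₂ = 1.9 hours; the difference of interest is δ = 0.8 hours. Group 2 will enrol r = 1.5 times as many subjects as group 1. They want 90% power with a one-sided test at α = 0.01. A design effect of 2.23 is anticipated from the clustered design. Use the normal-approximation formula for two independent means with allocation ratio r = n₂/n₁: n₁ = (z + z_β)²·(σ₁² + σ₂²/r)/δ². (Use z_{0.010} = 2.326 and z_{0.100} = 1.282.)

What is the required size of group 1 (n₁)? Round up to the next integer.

n₁ = (z_α + z_β)² · (σ₁² + σ₂²/r) / δ²
   = (2.326 + 1.282)² · (2² + 1.9²/1.5) / 0.8²
   = 13.0177 · (4 + 2.4067) / 0.64
   = 13.0177 · 6.4067 / 0.64
   = 130.31
Design effect: 2.23 × 130.31 = 290.60.
Round up → n₁ = 291; n₂ = r·n₁ = 1.5 × 291 = 437.

n₁ = 291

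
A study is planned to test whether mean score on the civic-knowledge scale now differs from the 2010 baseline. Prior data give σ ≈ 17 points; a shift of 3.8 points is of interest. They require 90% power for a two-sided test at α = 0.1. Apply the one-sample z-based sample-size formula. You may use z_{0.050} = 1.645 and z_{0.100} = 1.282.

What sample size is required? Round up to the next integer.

n = 172

n = (z_{α/2} + z_β)² · σ² / δ²
  = (1.645 + 1.282)² · 17² / 3.8²
  = 8.5673 · 289 / 14.44
  = 171.47
Round up → n = 172.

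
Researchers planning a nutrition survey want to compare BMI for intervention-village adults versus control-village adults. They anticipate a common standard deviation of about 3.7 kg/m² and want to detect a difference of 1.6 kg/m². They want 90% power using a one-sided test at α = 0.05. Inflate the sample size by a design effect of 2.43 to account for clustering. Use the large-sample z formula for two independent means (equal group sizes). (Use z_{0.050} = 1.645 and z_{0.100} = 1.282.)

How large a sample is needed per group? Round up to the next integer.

n = (z_α + z_β)² · (σ₁² + σ₂²) / δ²
  = (1.645 + 1.282)² · (2·3.7² = 27.38) / 1.6²
  = 8.5673 · 27.38 / 2.56
  = 91.63
Design effect: 2.43 × 91.63 = 222.66.
Round up → n = 223 per group.

n = 223 per group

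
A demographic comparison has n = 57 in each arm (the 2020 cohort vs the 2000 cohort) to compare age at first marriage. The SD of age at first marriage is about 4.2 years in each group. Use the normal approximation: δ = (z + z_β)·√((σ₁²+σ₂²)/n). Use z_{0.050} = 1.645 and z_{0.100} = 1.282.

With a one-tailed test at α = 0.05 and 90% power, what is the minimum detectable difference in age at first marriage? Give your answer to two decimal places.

Minimum detectable difference ≈ 2.30 years

δ = (z_α + z_β) · √((σ₁²+σ₂²)/n)
  = (1.645 + 1.282) · √(35.28/57)
  = 2.927 · √0.61895
  = 2.927 · 0.7867
  = 2.3028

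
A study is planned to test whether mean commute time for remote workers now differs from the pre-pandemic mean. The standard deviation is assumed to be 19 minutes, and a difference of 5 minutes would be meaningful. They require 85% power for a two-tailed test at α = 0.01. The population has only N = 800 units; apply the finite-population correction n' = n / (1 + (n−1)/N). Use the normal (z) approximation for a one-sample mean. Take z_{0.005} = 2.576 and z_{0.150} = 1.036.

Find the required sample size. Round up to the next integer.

n = (z_{α/2} + z_β)² · σ² / δ²
  = (2.576 + 1.036)² · 19² / 5²
  = 13.0465 · 361 / 25
  = 188.39
Finite-population correction (N = 800): 188.39 / (1 + (188.39 − 1)/800) = 152.64.
Round up → n = 153.

n = 153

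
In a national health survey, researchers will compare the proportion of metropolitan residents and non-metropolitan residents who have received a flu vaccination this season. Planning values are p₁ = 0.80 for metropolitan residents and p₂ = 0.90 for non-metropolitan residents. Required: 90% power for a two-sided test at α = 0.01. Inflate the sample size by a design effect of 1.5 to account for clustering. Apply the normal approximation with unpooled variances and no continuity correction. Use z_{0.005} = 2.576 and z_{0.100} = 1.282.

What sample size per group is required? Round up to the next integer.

n = (z_{α/2} + z_β)² · [p₁(1−p₁) + p₂(1−p₂)] / (p₁ − p₂)²
  = (2.576 + 1.282)² · (0.80·0.20 + 0.90·0.10) / (-0.10)²
  = (3.858)² · (0.1600 + 0.0900) / 0.0100
  = 14.8842 · 0.2500 / 0.0100
  = 372.10
Design effect: 1.5 × 372.10 = 558.16.
Round up → n = 559 per group.

n = 559 per group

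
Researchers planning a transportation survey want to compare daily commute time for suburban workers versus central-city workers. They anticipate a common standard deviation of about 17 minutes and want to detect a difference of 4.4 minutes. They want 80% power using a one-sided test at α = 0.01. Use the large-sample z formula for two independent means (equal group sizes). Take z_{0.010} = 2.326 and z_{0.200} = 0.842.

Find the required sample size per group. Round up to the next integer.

n = 300 per group

n = (z_α + z_β)² · (σ₁² + σ₂²) / δ²
  = (2.326 + 0.842)² · (2·17² = 578) / 4.4²
  = 10.0362 · 578 / 19.36
  = 299.64
Round up → n = 300 per group.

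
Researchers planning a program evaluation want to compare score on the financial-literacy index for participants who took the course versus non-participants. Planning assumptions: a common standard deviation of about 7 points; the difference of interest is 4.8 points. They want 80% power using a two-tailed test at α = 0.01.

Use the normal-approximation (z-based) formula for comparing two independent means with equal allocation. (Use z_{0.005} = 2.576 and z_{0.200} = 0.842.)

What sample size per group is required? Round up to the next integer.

n = (z_{α/2} + z_β)² · (σ₁² + σ₂²) / δ²
  = (2.576 + 0.842)² · (2·7² = 98) / 4.8²
  = 11.6827 · 98 / 23.04
  = 49.69
Round up → n = 50 per group.

n = 50 per group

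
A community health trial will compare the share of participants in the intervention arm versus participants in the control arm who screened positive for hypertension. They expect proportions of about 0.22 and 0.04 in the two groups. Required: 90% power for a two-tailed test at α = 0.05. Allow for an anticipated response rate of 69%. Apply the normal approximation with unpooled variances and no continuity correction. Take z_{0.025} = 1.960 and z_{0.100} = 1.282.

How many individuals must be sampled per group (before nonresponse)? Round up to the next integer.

n = 99 per group

n = (z_{α/2} + z_β)² · [p₁(1−p₁) + p₂(1−p₂)] / (p₁ − p₂)²
  = (1.960 + 1.282)² · (0.22·0.78 + 0.04·0.96) / (0.18)²
  = (3.242)² · (0.1716 + 0.0384) / 0.0324
  = 10.5106 · 0.2100 / 0.0324
  = 68.12
Adjust for 69% response: 68.12 / 0.69 = 98.73.
Round up → n = 99 per group.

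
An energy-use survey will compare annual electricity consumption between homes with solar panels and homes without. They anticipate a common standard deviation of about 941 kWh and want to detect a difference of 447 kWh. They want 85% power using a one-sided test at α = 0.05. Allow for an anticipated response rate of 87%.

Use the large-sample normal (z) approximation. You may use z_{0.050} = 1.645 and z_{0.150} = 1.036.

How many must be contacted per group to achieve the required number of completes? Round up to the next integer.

n = (z_α + z_β)² · (σ₁² + σ₂²) / δ²
  = (1.645 + 1.036)² · (2·941² = 1770962) / 447²
  = 7.1878 · 1770962 / 199809
  = 63.71
Adjust for 87% response: 63.71 / 0.87 = 73.23.
Round up → n = 74 per group.

n = 74 per group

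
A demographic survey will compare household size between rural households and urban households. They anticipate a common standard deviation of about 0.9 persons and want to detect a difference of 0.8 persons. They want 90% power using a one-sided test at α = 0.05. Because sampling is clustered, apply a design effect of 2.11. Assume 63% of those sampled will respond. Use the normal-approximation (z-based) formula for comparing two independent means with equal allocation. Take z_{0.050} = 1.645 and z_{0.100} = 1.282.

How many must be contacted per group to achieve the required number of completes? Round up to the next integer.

n = (z_α + z_β)² · (σ₁² + σ₂²) / δ²
  = (1.645 + 1.282)² · (2·0.9² = 1.62) / 0.8²
  = 8.5673 · 1.62 / 0.64
  = 21.69
Design effect: 2.11 × 21.69 = 45.76.
Adjust for 63% response: 45.76 / 0.63 = 72.63.
Round up → n = 73 per group.

n = 73 per group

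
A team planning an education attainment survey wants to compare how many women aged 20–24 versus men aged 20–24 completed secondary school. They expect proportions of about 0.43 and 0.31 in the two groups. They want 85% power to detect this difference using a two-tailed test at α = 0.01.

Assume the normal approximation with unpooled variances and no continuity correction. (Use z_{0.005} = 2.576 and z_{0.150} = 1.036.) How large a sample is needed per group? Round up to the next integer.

n = 416 per group

n = (z_{α/2} + z_β)² · [p₁(1−p₁) + p₂(1−p₂)] / (p₁ − p₂)²
  = (2.576 + 1.036)² · (0.43·0.57 + 0.31·0.69) / (0.12)²
  = (3.612)² · (0.2451 + 0.2139) / 0.0144
  = 13.0465 · 0.4590 / 0.0144
  = 415.86
Round up → n = 416 per group.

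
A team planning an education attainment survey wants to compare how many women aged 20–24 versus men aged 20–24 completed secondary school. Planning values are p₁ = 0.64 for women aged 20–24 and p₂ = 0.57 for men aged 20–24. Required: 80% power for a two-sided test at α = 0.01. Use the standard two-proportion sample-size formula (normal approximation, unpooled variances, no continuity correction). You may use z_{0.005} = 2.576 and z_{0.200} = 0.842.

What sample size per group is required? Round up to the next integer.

n = 1134 per group

n = (z_{α/2} + z_β)² · [p₁(1−p₁) + p₂(1−p₂)] / (p₁ − p₂)²
  = (2.576 + 0.842)² · (0.64·0.36 + 0.57·0.43) / (0.07)²
  = (3.418)² · (0.2304 + 0.2451) / 0.0049
  = 11.6827 · 0.4755 / 0.0049
  = 1133.70
Round up → n = 1134 per group.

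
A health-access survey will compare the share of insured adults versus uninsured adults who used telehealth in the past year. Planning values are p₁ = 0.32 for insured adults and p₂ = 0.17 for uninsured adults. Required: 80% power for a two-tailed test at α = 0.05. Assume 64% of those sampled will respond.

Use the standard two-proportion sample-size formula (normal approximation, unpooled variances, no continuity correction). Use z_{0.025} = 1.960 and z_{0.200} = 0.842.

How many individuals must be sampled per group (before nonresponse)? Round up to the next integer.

n = (z_{α/2} + z_β)² · [p₁(1−p₁) + p₂(1−p₂)] / (p₁ − p₂)²
  = (1.960 + 0.842)² · (0.32·0.68 + 0.17·0.83) / (0.15)²
  = (2.802)² · (0.2176 + 0.1411) / 0.0225
  = 7.8512 · 0.3587 / 0.0225
  = 125.17
Adjust for 64% response: 125.17 / 0.64 = 195.57.
Round up → n = 196 per group.

n = 196 per group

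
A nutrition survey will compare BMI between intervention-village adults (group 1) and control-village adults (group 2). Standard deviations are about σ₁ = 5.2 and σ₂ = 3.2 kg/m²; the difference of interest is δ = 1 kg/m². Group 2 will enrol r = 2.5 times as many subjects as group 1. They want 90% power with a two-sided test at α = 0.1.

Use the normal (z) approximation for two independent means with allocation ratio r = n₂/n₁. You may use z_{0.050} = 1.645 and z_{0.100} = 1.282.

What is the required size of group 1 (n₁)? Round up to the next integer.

n₁ = (z_{α/2} + z_β)² · (σ₁² + σ₂²/r) / δ²
   = (1.645 + 1.282)² · (5.2² + 3.2²/2.5) / 1²
   = 8.5673 · (27.04 + 4.096) / 1
   = 8.5673 · 31.136 / 1
   = 266.75
Round up → n₁ = 267; n₂ = r·n₁ = 2.5 × 267 = 668.

n₁ = 267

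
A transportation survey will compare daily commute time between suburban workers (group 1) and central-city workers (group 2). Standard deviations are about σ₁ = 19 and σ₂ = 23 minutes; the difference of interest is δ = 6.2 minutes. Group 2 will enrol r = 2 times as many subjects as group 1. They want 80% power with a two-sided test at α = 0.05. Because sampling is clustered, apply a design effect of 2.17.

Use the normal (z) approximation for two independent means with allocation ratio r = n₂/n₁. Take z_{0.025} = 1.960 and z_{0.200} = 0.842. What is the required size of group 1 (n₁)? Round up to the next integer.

n₁ = (z_{α/2} + z_β)² · (σ₁² + σ₂²/r) / δ²
   = (1.960 + 0.842)² · (19² + 23²/2) / 6.2²
   = 7.8512 · (361 + 264.5) / 38.44
   = 7.8512 · 625.5 / 38.44
   = 127.76
Design effect: 2.17 × 127.76 = 277.23.
Round up → n₁ = 278; n₂ = r·n₁ = 2 × 278 = 556.

n₁ = 278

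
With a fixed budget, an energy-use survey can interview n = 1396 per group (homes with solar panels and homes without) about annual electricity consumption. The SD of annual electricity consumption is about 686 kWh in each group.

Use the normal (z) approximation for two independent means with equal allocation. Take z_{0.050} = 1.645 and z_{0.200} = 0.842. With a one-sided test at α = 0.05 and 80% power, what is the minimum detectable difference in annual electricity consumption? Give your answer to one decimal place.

δ = (z_α + z_β) · √((σ₁²+σ₂²)/n)
  = (1.645 + 0.842) · √(941192/1396)
  = 2.487 · √674.2063
  = 2.487 · 25.9655
  = 64.5762

Minimum detectable difference ≈ 64.6 kWh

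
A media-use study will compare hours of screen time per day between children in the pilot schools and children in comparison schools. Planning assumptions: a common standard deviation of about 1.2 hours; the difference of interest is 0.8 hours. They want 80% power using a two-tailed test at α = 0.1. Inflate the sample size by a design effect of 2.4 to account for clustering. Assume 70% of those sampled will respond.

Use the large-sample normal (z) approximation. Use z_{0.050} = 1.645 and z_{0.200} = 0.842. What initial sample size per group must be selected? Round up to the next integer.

n = 96 per group

n = (z_{α/2} + z_β)² · (σ₁² + σ₂²) / δ²
  = (1.645 + 0.842)² · (2·1.2² = 2.88) / 0.8²
  = 6.1852 · 2.88 / 0.64
  = 27.83
Design effect: 2.4 × 27.83 = 66.80.
Adjust for 70% response: 66.80 / 0.70 = 95.43.
Round up → n = 96 per group.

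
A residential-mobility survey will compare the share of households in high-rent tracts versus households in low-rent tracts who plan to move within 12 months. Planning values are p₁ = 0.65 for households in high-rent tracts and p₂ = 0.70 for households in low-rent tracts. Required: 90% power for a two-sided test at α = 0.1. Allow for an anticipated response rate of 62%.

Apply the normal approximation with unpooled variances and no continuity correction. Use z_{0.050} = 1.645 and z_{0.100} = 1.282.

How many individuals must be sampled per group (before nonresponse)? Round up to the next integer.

n = 2419 per group

n = (z_{α/2} + z_β)² · [p₁(1−p₁) + p₂(1−p₂)] / (p₁ − p₂)²
  = (1.645 + 1.282)² · (0.65·0.35 + 0.70·0.30) / (-0.05)²
  = (2.927)² · (0.2275 + 0.2100) / 0.0025
  = 8.5673 · 0.4375 / 0.0025
  = 1499.28
Adjust for 62% response: 1499.28 / 0.62 = 2418.20.
Round up → n = 2419 per group.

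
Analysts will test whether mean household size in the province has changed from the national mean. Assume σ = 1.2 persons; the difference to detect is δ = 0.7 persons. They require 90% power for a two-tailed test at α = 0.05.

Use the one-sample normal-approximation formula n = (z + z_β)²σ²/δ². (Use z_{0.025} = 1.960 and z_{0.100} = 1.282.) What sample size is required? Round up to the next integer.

n = (z_{α/2} + z_β)² · σ² / δ²
  = (1.960 + 1.282)² · 1.2² / 0.7²
  = 10.5106 · 1.44 / 0.49
  = 30.89
Round up → n = 31.

n = 31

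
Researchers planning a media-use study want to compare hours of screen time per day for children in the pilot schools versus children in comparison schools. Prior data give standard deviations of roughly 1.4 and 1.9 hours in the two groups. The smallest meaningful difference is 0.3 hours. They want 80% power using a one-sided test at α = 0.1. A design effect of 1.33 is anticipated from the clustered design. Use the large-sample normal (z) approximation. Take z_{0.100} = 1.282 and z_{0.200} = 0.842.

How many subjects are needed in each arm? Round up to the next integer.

n = (z_α + z_β)² · (σ₁² + σ₂²) / δ²
  = (1.282 + 0.842)² · (1.4² + 1.9² = 5.57) / 0.3²
  = 4.5114 · 5.57 / 0.09
  = 279.20
Design effect: 1.33 × 279.20 = 371.34.
Round up → n = 372 per group.

n = 372 per group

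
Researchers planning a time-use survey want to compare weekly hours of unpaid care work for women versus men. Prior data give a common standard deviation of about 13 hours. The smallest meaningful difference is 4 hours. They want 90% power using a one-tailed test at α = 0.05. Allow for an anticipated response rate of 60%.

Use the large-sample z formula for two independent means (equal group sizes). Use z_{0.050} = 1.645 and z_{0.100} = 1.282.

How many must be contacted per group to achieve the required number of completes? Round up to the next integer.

n = (z_α + z_β)² · (σ₁² + σ₂²) / δ²
  = (1.645 + 1.282)² · (2·13² = 338) / 4²
  = 8.5673 · 338 / 16
  = 180.98
Adjust for 60% response: 180.98 / 0.60 = 301.64.
Round up → n = 302 per group.

n = 302 per group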